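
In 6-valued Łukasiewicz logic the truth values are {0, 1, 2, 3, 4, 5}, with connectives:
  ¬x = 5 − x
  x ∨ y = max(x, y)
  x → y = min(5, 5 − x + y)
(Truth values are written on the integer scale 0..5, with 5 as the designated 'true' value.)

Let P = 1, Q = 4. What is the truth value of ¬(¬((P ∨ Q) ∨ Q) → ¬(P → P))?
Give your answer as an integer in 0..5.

1

P ∨ Q = 1 ∨ 4 = 4
(P ∨ Q) ∨ Q = 4 ∨ 4 = 4
¬((P ∨ Q) ∨ Q) = ¬4 = 1
P → P = 1 → 1 = 5
¬(P → P) = ¬5 = 0
¬((P ∨ Q) ∨ Q) → ¬(P → P) = 1 → 0 = 4
¬(¬((P ∨ Q) ∨ Q) → ¬(P → P)) = ¬4 = 1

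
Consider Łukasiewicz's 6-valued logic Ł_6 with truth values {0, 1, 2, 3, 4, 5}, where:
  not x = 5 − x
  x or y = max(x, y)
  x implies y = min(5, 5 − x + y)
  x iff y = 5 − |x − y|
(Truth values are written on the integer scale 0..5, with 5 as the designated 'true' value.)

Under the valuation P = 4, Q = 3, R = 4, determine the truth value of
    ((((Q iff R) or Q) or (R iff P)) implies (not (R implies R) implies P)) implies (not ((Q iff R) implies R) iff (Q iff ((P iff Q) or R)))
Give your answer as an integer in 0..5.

1

Q iff R = 3 iff 4 = 4
(Q iff R) or Q = 4 or 3 = 4
R iff P = 4 iff 4 = 5
((Q iff R) or Q) or (R iff P) = 4 or 5 = 5
R implies R = 4 implies 4 = 5
not (R implies R) = not 5 = 0
not (R implies R) implies P = 0 implies 4 = 5
(((Q iff R) or Q) or (R iff P)) implies (not (R implies R) implies P) = 5 implies 5 = 5
Q iff R = 3 iff 4 = 4
(Q iff R) implies R = 4 implies 4 = 5
not ((Q iff R) implies R) = not 5 = 0
P iff Q = 4 iff 3 = 4
(P iff Q) or R = 4 or 4 = 4
Q iff ((P iff Q) or R) = 3 iff 4 = 4
not ((Q iff R) implies R) iff (Q iff ((P iff Q) or R)) = 0 iff 4 = 1
((((Q iff R) or Q) or (R iff P)) implies (not (R implies R) implies P)) implies (not ((Q iff R) implies R) iff (Q iff ((P iff Q) or R))) = 5 implies 1 = 1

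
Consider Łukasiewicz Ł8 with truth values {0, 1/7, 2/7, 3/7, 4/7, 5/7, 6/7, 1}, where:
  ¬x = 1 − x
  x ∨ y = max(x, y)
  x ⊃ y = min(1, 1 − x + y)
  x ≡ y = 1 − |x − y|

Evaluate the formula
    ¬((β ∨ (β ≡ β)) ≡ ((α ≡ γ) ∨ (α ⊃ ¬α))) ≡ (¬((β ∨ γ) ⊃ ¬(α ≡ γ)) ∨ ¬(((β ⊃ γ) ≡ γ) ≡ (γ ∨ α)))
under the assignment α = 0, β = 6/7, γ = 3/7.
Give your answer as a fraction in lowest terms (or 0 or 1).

β ≡ β = 6/7 ≡ 6/7 = 1
β ∨ (β ≡ β) = 6/7 ∨ 1 = 1
α ≡ γ = 0 ≡ 3/7 = 4/7
¬α = ¬0 = 1
α ⊃ ¬α = 0 ⊃ 1 = 1
(α ≡ γ) ∨ (α ⊃ ¬α) = 4/7 ∨ 1 = 1
(β ∨ (β ≡ β)) ≡ ((α ≡ γ) ∨ (α ⊃ ¬α)) = 1 ≡ 1 = 1
¬((β ∨ (β ≡ β)) ≡ ((α ≡ γ) ∨ (α ⊃ ¬α))) = ¬1 = 0
β ∨ γ = 6/7 ∨ 3/7 = 6/7
α ≡ γ = 0 ≡ 3/7 = 4/7
¬(α ≡ γ) = ¬4/7 = 3/7
(β ∨ γ) ⊃ ¬(α ≡ γ) = 6/7 ⊃ 3/7 = 4/7
¬((β ∨ γ) ⊃ ¬(α ≡ γ)) = ¬4/7 = 3/7
β ⊃ γ = 6/7 ⊃ 3/7 = 4/7
(β ⊃ γ) ≡ γ = 4/7 ≡ 3/7 = 6/7
γ ∨ α = 3/7 ∨ 0 = 3/7
((β ⊃ γ) ≡ γ) ≡ (γ ∨ α) = 6/7 ≡ 3/7 = 4/7
¬(((β ⊃ γ) ≡ γ) ≡ (γ ∨ α)) = ¬4/7 = 3/7
¬((β ∨ γ) ⊃ ¬(α ≡ γ)) ∨ ¬(((β ⊃ γ) ≡ γ) ≡ (γ ∨ α)) = 3/7 ∨ 3/7 = 3/7
¬((β ∨ (β ≡ β)) ≡ ((α ≡ γ) ∨ (α ⊃ ¬α))) ≡ (¬((β ∨ γ) ⊃ ¬(α ≡ γ)) ∨ ¬(((β ⊃ γ) ≡ γ) ≡ (γ ∨ α))) = 0 ≡ 3/7 = 4/7

4/7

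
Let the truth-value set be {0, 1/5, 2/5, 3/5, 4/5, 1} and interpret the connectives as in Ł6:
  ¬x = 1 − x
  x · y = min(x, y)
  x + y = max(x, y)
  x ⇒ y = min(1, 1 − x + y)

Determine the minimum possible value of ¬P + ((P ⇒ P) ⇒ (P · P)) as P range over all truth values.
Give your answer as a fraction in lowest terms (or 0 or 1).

3/5

Take P = 2/5:
¬P = ¬2/5 = 3/5
P ⇒ P = 2/5 ⇒ 2/5 = 1
P · P = 2/5 · 2/5 = 2/5
(P ⇒ P) ⇒ (P · P) = 1 ⇒ 2/5 = 2/5
¬P + ((P ⇒ P) ⇒ (P · P)) = 3/5 + 2/5 = 3/5
No assignment yields a value below 3/5, so this is the minimum.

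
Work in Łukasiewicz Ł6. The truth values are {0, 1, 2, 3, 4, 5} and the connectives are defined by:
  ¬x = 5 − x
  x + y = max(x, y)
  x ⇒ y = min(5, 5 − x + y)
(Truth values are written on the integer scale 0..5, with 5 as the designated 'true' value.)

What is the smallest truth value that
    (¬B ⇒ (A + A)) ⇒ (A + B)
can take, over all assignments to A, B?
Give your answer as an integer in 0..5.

Take A = 2, B = 2:
¬B = ¬2 = 3
A + A = 2 + 2 = 2
¬B ⇒ (A + A) = 3 ⇒ 2 = 4
A + B = 2 + 2 = 2
(¬B ⇒ (A + A)) ⇒ (A + B) = 4 ⇒ 2 = 3
No assignment yields a value below 3, so this is the minimum.

3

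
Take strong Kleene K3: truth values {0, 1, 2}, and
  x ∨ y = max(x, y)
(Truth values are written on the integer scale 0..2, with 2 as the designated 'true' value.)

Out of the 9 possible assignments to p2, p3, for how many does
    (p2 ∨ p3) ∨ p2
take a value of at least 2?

p2 = 0, p3 = 0 ↦ 0  <
p2 = 0, p3 = 1 ↦ 1  <
p2 = 0, p3 = 2 ↦ 2  ≥
p2 = 1, p3 = 0 ↦ 1  <
p2 = 1, p3 = 1 ↦ 1  <
p2 = 1, p3 = 2 ↦ 2  ≥
p2 = 2, p3 = 0 ↦ 2  ≥
p2 = 2, p3 = 1 ↦ 2  ≥
p2 = 2, p3 = 2 ↦ 2  ≥
So 5 of the 9 assignments meet the threshold.

5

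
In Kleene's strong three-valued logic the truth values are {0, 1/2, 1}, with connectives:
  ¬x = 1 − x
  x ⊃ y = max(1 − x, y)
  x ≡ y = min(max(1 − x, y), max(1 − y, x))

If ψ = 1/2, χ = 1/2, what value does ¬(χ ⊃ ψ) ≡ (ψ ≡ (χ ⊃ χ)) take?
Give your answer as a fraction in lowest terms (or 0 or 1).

χ ⊃ ψ = 1/2 ⊃ 1/2 = 1/2
¬(χ ⊃ ψ) = ¬1/2 = 1/2
χ ⊃ χ = 1/2 ⊃ 1/2 = 1/2
ψ ≡ (χ ⊃ χ) = 1/2 ≡ 1/2 = 1/2
¬(χ ⊃ ψ) ≡ (ψ ≡ (χ ⊃ χ)) = 1/2 ≡ 1/2 = 1/2

1/2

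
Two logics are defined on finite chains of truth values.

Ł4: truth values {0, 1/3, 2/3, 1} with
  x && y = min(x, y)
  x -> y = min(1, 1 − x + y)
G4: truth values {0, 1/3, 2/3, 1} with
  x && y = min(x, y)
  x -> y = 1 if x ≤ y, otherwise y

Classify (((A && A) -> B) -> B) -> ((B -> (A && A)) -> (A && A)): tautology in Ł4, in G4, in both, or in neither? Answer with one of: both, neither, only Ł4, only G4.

only Ł4

In Ł4: every assignment gives 1 — tautology.
In G4: at A = 1/3, B = 0 the value is 1/3 — not a tautology.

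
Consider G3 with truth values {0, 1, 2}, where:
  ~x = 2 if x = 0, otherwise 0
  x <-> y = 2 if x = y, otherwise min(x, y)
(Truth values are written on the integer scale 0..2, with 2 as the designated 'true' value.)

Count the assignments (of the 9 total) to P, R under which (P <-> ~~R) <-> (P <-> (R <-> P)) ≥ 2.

P = 0, R = 0 ↦ 0  <
P = 0, R = 1 ↦ 0  <
P = 0, R = 2 ↦ 0  <
P = 1, R = 0 ↦ 2  ≥
P = 1, R = 1 ↦ 2  ≥
P = 1, R = 2 ↦ 1  <
P = 2, R = 0 ↦ 2  ≥
P = 2, R = 1 ↦ 1  <
P = 2, R = 2 ↦ 2  ≥
So 4 of the 9 assignments meet the threshold.

4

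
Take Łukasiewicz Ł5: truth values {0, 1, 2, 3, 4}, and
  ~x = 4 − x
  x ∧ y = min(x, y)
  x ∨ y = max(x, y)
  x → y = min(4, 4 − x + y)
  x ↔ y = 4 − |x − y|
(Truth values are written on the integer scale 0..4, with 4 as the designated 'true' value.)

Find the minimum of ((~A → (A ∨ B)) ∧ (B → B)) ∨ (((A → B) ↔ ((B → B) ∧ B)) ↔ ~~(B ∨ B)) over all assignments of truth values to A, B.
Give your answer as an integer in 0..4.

3

Take A = 1, B = 0:
~A = ~1 = 3
A ∨ B = 1 ∨ 0 = 1
~A → (A ∨ B) = 3 → 1 = 2
B → B = 0 → 0 = 4
(~A → (A ∨ B)) ∧ (B → B) = 2 ∧ 4 = 2
A → B = 1 → 0 = 3
B → B = 0 → 0 = 4
(B → B) ∧ B = 4 ∧ 0 = 0
(A → B) ↔ ((B → B) ∧ B) = 3 ↔ 0 = 1
B ∨ B = 0 ∨ 0 = 0
~(B ∨ B) = ~0 = 4
~~(B ∨ B) = ~4 = 0
((A → B) ↔ ((B → B) ∧ B)) ↔ ~~(B ∨ B) = 1 ↔ 0 = 3
((~A → (A ∨ B)) ∧ (B → B)) ∨ (((A → B) ↔ ((B → B) ∧ B)) ↔ ~~(B ∨ B)) = 2 ∨ 3 = 3
No assignment yields a value below 3, so this is the minimum.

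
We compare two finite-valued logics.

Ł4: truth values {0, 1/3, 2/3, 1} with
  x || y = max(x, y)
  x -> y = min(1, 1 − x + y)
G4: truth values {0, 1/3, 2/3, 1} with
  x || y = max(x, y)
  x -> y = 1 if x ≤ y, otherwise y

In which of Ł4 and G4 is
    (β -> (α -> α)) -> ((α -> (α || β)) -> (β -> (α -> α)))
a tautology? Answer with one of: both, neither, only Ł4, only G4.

both

In Ł4: every assignment gives 1 — tautology.
In G4: every assignment gives 1 — tautology.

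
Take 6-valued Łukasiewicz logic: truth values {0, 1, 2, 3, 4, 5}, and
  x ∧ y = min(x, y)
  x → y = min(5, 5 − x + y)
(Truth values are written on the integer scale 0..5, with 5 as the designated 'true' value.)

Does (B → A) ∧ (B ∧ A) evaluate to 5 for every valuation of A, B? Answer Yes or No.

Counterexample: take A = 0, B = 0.
B → A = 0 → 0 = 5
B ∧ A = 0 ∧ 0 = 0
(B → A) ∧ (B ∧ A) = 5 ∧ 0 = 0
This gives 0 ≠ 5.

No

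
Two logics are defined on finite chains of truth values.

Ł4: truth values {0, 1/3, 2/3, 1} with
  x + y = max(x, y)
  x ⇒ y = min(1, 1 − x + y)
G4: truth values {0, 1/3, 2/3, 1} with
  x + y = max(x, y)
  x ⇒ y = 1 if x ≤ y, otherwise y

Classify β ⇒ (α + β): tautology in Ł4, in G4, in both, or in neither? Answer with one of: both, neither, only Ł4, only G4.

In Ł4: every assignment gives 1 — tautology.
In G4: every assignment gives 1 — tautology.

both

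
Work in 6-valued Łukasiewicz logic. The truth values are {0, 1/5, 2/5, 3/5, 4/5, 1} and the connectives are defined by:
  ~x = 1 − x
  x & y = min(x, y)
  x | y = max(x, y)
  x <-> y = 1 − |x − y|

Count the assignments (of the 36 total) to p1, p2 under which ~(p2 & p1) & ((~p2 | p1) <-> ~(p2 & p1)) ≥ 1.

value 1: 6 assignments (counts)
value 4/5: 7 assignments
value 3/5: 9 assignments
value 2/5: 8 assignments
value 1/5: 4 assignments
value 0: 2 assignments
So 6 of the 36 assignments meet the threshold.

6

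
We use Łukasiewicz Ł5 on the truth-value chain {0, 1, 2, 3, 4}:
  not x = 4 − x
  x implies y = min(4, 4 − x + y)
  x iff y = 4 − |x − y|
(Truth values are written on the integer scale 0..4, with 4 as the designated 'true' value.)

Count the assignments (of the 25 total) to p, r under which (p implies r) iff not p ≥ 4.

value 4: 9 assignments (counts)
value 3: 7 assignments
value 2: 5 assignments
value 1: 3 assignments
value 0: 1 assignment
So 9 of the 25 assignments meet the threshold.

9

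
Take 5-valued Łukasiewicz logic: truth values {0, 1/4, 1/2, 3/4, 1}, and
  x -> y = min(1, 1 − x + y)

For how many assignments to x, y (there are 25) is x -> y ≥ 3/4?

19

value 1: 15 assignments (counts)
value 3/4: 4 assignments (counts)
value 1/2: 3 assignments
value 1/4: 2 assignments
value 0: 1 assignment
So 19 of the 25 assignments meet the threshold.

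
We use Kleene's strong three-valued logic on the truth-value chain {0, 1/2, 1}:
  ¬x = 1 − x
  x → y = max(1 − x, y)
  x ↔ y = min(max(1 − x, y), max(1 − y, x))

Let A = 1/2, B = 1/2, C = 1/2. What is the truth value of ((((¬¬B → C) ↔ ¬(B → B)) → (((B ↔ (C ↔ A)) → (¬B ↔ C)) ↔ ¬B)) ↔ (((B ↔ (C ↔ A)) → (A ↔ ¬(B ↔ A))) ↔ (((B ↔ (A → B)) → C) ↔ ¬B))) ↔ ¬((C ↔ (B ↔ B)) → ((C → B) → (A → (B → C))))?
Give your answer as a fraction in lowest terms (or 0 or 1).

1/2

¬B = ¬1/2 = 1/2
¬¬B = ¬1/2 = 1/2
¬¬B → C = 1/2 → 1/2 = 1/2
B → B = 1/2 → 1/2 = 1/2
¬(B → B) = ¬1/2 = 1/2
(¬¬B → C) ↔ ¬(B → B) = 1/2 ↔ 1/2 = 1/2
C ↔ A = 1/2 ↔ 1/2 = 1/2
B ↔ (C ↔ A) = 1/2 ↔ 1/2 = 1/2
¬B = ¬1/2 = 1/2
¬B ↔ C = 1/2 ↔ 1/2 = 1/2
(B ↔ (C ↔ A)) → (¬B ↔ C) = 1/2 → 1/2 = 1/2
¬B = ¬1/2 = 1/2
((B ↔ (C ↔ A)) → (¬B ↔ C)) ↔ ¬B = 1/2 ↔ 1/2 = 1/2
((¬¬B → C) ↔ ¬(B → B)) → (((B ↔ (C ↔ A)) → (¬B ↔ C)) ↔ ¬B) = 1/2 → 1/2 = 1/2
C ↔ A = 1/2 ↔ 1/2 = 1/2
B ↔ (C ↔ A) = 1/2 ↔ 1/2 = 1/2
B ↔ A = 1/2 ↔ 1/2 = 1/2
¬(B ↔ A) = ¬1/2 = 1/2
A ↔ ¬(B ↔ A) = 1/2 ↔ 1/2 = 1/2
(B ↔ (C ↔ A)) → (A ↔ ¬(B ↔ A)) = 1/2 → 1/2 = 1/2
A → B = 1/2 → 1/2 = 1/2
B ↔ (A → B) = 1/2 ↔ 1/2 = 1/2
(B ↔ (A → B)) → C = 1/2 → 1/2 = 1/2
¬B = ¬1/2 = 1/2
((B ↔ (A → B)) → C) ↔ ¬B = 1/2 ↔ 1/2 = 1/2
((B ↔ (C ↔ A)) → (A ↔ ¬(B ↔ A))) ↔ (((B ↔ (A → B)) → C) ↔ ¬B) = 1/2 ↔ 1/2 = 1/2
(((¬¬B → C) ↔ ¬(B → B)) → (((B ↔ (C ↔ A)) → (¬B ↔ C)) ↔ ¬B)) ↔ (((B ↔ (C ↔ A)) → (A ↔ ¬(B ↔ A))) ↔ (((B ↔ (A → B)) → C) ↔ ¬B)) = 1/2 ↔ 1/2 = 1/2
B ↔ B = 1/2 ↔ 1/2 = 1/2
C ↔ (B ↔ B) = 1/2 ↔ 1/2 = 1/2
C → B = 1/2 → 1/2 = 1/2
B → C = 1/2 → 1/2 = 1/2
A → (B → C) = 1/2 → 1/2 = 1/2
(C → B) → (A → (B → C)) = 1/2 → 1/2 = 1/2
(C ↔ (B ↔ B)) → ((C → B) → (A → (B → C))) = 1/2 → 1/2 = 1/2
¬((C ↔ (B ↔ B)) → ((C → B) → (A → (B → C)))) = ¬1/2 = 1/2
((((¬¬B → C) ↔ ¬(B → B)) → (((B ↔ (C ↔ A)) → (¬B ↔ C)) ↔ ¬B)) ↔ (((B ↔ (C ↔ A)) → (A ↔ ¬(B ↔ A))) ↔ (((B ↔ (A → B)) → C) ↔ ¬B))) ↔ ¬((C ↔ (B ↔ B)) → ((C → B) → (A → (B → C)))) = 1/2 ↔ 1/2 = 1/2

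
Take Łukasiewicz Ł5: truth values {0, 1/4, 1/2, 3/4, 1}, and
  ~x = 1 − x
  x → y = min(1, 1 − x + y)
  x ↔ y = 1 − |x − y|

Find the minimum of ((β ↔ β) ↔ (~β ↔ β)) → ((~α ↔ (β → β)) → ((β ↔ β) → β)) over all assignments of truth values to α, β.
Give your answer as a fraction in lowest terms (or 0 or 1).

1/2

Take α = 0, β = 1/2:
β ↔ β = 1/2 ↔ 1/2 = 1
~β = ~1/2 = 1/2
~β ↔ β = 1/2 ↔ 1/2 = 1
(β ↔ β) ↔ (~β ↔ β) = 1 ↔ 1 = 1
~α = ~0 = 1
β → β = 1/2 → 1/2 = 1
~α ↔ (β → β) = 1 ↔ 1 = 1
β ↔ β = 1/2 ↔ 1/2 = 1
(β ↔ β) → β = 1 → 1/2 = 1/2
(~α ↔ (β → β)) → ((β ↔ β) → β) = 1 → 1/2 = 1/2
((β ↔ β) ↔ (~β ↔ β)) → ((~α ↔ (β → β)) → ((β ↔ β) → β)) = 1 → 1/2 = 1/2
No assignment yields a value below 1/2, so this is the minimum.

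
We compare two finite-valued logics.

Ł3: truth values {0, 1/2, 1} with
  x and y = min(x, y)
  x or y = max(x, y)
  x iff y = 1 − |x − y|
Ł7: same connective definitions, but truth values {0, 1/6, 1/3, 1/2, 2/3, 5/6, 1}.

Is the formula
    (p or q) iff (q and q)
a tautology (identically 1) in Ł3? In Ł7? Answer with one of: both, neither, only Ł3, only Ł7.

In Ł3: at p = 1/2, q = 0 the value is 1/2 — not a tautology.
In Ł7: at p = 1/6, q = 0 the value is 5/6 — not a tautology.

neither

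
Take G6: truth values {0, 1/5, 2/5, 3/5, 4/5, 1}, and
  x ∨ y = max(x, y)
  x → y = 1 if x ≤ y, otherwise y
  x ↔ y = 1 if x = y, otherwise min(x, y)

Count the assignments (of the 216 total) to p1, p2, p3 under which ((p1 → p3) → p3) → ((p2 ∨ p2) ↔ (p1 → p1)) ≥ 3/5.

118

value 1: 71 assignments (counts)
value 4/5: 21 assignments (counts)
value 3/5: 26 assignments (counts)
value 2/5: 30 assignments
value 1/5: 33 assignments
value 0: 35 assignments
So 118 of the 216 assignments meet the threshold.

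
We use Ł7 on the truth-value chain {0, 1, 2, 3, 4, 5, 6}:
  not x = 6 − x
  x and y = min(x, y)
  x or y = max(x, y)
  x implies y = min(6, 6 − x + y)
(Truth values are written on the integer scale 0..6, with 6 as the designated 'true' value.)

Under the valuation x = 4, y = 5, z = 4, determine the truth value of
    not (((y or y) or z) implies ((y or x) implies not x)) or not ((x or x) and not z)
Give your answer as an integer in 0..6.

y or y = 5 or 5 = 5
(y or y) or z = 5 or 4 = 5
y or x = 5 or 4 = 5
not x = not 4 = 2
(y or x) implies not x = 5 implies 2 = 3
((y or y) or z) implies ((y or x) implies not x) = 5 implies 3 = 4
not (((y or y) or z) implies ((y or x) implies not x)) = not 4 = 2
x or x = 4 or 4 = 4
not z = not 4 = 2
(x or x) and not z = 4 and 2 = 2
not ((x or x) and not z) = not 2 = 4
not (((y or y) or z) implies ((y or x) implies not x)) or not ((x or x) and not z) = 2 or 4 = 4

4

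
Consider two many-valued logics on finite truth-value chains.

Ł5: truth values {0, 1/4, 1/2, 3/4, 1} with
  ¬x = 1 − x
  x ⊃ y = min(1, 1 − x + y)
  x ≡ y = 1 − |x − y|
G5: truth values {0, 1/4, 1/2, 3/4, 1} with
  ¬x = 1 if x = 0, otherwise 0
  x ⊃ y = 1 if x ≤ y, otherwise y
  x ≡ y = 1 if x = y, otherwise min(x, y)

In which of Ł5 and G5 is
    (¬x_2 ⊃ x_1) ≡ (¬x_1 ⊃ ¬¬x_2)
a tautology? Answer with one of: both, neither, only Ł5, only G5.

only Ł5

In Ł5: every assignment gives 1 — tautology.
In G5: at x_1 = 1/4, x_2 = 0 the value is 1/4 — not a tautology.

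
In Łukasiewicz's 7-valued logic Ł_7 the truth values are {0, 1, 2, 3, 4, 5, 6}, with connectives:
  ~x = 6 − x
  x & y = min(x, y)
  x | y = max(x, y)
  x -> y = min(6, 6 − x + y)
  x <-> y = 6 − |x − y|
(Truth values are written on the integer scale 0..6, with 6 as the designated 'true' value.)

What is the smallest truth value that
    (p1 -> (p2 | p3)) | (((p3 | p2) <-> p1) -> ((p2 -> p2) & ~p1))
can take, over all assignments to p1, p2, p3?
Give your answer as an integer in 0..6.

Take p1 = 6, p2 = 0, p3 = 3:
p2 | p3 = 0 | 3 = 3
p1 -> (p2 | p3) = 6 -> 3 = 3
p3 | p2 = 3 | 0 = 3
(p3 | p2) <-> p1 = 3 <-> 6 = 3
p2 -> p2 = 0 -> 0 = 6
~p1 = ~6 = 0
(p2 -> p2) & ~p1 = 6 & 0 = 0
((p3 | p2) <-> p1) -> ((p2 -> p2) & ~p1) = 3 -> 0 = 3
(p1 -> (p2 | p3)) | (((p3 | p2) <-> p1) -> ((p2 -> p2) & ~p1)) = 3 | 3 = 3
No assignment yields a value below 3, so this is the minimum.

3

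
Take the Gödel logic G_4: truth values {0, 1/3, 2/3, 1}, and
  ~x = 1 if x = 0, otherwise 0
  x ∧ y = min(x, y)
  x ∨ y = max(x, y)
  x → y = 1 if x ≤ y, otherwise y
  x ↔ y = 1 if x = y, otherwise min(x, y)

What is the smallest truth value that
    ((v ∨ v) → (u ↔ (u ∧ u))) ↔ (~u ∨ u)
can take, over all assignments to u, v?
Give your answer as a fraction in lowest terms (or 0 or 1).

Take u = 1/3, v = 0:
v ∨ v = 0 ∨ 0 = 0
u ∧ u = 1/3 ∧ 1/3 = 1/3
u ↔ (u ∧ u) = 1/3 ↔ 1/3 = 1
(v ∨ v) → (u ↔ (u ∧ u)) = 0 → 1 = 1
~u = ~1/3 = 0
~u ∨ u = 0 ∨ 1/3 = 1/3
((v ∨ v) → (u ↔ (u ∧ u))) ↔ (~u ∨ u) = 1 ↔ 1/3 = 1/3
No assignment yields a value below 1/3, so this is the minimum.

1/3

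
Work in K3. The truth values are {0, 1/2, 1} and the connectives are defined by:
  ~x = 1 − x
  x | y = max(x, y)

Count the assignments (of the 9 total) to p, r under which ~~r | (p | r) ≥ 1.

p = 0, r = 0 ↦ 0  <
p = 0, r = 1/2 ↦ 1/2  <
p = 0, r = 1 ↦ 1  ≥
p = 1/2, r = 0 ↦ 1/2  <
p = 1/2, r = 1/2 ↦ 1/2  <
p = 1/2, r = 1 ↦ 1  ≥
p = 1, r = 0 ↦ 1  ≥
p = 1, r = 1/2 ↦ 1  ≥
p = 1, r = 1 ↦ 1  ≥
So 5 of the 9 assignments meet the threshold.

5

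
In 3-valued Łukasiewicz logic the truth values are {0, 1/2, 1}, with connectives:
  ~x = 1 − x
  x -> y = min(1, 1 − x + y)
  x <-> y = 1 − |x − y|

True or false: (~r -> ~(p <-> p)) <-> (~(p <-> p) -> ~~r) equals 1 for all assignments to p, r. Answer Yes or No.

No

Counterexample: take p = 0, r = 0.
~r = ~0 = 1
p <-> p = 0 <-> 0 = 1
~(p <-> p) = ~1 = 0
~r -> ~(p <-> p) = 1 -> 0 = 0
p <-> p = 0 <-> 0 = 1
~(p <-> p) = ~1 = 0
~r = ~0 = 1
~~r = ~1 = 0
~(p <-> p) -> ~~r = 0 -> 0 = 1
(~r -> ~(p <-> p)) <-> (~(p <-> p) -> ~~r) = 0 <-> 1 = 0
This gives 0 ≠ 1.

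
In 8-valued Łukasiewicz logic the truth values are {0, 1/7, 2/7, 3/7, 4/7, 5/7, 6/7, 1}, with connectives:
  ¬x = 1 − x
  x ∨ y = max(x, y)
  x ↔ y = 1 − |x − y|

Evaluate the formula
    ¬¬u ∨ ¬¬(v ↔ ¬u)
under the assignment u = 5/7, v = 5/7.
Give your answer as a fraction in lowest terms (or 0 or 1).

5/7

¬u = ¬5/7 = 2/7
¬¬u = ¬2/7 = 5/7
¬u = ¬5/7 = 2/7
v ↔ ¬u = 5/7 ↔ 2/7 = 4/7
¬(v ↔ ¬u) = ¬4/7 = 3/7
¬¬(v ↔ ¬u) = ¬3/7 = 4/7
¬¬u ∨ ¬¬(v ↔ ¬u) = 5/7 ∨ 4/7 = 5/7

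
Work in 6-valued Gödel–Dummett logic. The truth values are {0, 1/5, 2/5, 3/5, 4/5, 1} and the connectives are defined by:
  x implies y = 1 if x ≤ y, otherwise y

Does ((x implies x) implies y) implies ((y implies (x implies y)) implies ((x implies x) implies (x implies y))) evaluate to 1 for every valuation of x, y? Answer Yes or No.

At x = 1, y = 3/5, for instance:
x implies x = 1 implies 1 = 1
(x implies x) implies y = 1 implies 3/5 = 3/5
x implies y = 1 implies 3/5 = 3/5
y implies (x implies y) = 3/5 implies 3/5 = 1
(x implies x) implies (x implies y) = 1 implies 3/5 = 3/5
(y implies (x implies y)) implies ((x implies x) implies (x implies y)) = 1 implies 3/5 = 3/5
((x implies x) implies y) implies ((y implies (x implies y)) implies ((x implies x) implies (x implies y))) = 3/5 implies 3/5 = 1
and checking the remaining 35 assignments likewise gives ≥ 1 in every case.

Yes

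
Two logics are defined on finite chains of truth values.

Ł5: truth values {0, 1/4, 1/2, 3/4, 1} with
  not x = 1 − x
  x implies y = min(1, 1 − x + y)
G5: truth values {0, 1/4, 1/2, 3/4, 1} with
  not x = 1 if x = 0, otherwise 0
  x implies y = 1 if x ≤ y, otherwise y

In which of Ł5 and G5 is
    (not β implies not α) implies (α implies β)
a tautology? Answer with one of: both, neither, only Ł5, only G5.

only Ł5

In Ł5: every assignment gives 1 — tautology.
In G5: at α = 1/2, β = 1/4 the value is 1/4 — not a tautology.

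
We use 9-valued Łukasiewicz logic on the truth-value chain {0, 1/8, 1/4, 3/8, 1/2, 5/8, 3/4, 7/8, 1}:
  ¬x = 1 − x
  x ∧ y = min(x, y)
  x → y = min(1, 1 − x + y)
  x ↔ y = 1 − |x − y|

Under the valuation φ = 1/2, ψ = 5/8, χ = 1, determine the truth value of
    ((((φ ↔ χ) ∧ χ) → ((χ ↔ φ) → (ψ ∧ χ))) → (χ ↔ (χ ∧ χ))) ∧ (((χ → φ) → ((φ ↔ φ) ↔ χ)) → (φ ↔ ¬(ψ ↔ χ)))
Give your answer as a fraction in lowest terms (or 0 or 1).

7/8

φ ↔ χ = 1/2 ↔ 1 = 1/2
(φ ↔ χ) ∧ χ = 1/2 ∧ 1 = 1/2
χ ↔ φ = 1 ↔ 1/2 = 1/2
ψ ∧ χ = 5/8 ∧ 1 = 5/8
(χ ↔ φ) → (ψ ∧ χ) = 1/2 → 5/8 = 1
((φ ↔ χ) ∧ χ) → ((χ ↔ φ) → (ψ ∧ χ)) = 1/2 → 1 = 1
χ ∧ χ = 1 ∧ 1 = 1
χ ↔ (χ ∧ χ) = 1 ↔ 1 = 1
(((φ ↔ χ) ∧ χ) → ((χ ↔ φ) → (ψ ∧ χ))) → (χ ↔ (χ ∧ χ)) = 1 → 1 = 1
χ → φ = 1 → 1/2 = 1/2
φ ↔ φ = 1/2 ↔ 1/2 = 1
(φ ↔ φ) ↔ χ = 1 ↔ 1 = 1
(χ → φ) → ((φ ↔ φ) ↔ χ) = 1/2 → 1 = 1
ψ ↔ χ = 5/8 ↔ 1 = 5/8
¬(ψ ↔ χ) = ¬5/8 = 3/8
φ ↔ ¬(ψ ↔ χ) = 1/2 ↔ 3/8 = 7/8
((χ → φ) → ((φ ↔ φ) ↔ χ)) → (φ ↔ ¬(ψ ↔ χ)) = 1 → 7/8 = 7/8
((((φ ↔ χ) ∧ χ) → ((χ ↔ φ) → (ψ ∧ χ))) → (χ ↔ (χ ∧ χ))) ∧ (((χ → φ) → ((φ ↔ φ) ↔ χ)) → (φ ↔ ¬(ψ ↔ χ))) = 1 ∧ 7/8 = 7/8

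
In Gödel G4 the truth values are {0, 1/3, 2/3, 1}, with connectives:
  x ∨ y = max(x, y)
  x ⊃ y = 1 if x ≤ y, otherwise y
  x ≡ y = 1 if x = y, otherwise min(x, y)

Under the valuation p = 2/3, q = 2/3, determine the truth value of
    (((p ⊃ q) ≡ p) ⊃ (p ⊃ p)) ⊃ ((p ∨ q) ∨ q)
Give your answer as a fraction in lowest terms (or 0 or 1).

p ⊃ q = 2/3 ⊃ 2/3 = 1
(p ⊃ q) ≡ p = 1 ≡ 2/3 = 2/3
p ⊃ p = 2/3 ⊃ 2/3 = 1
((p ⊃ q) ≡ p) ⊃ (p ⊃ p) = 2/3 ⊃ 1 = 1
p ∨ q = 2/3 ∨ 2/3 = 2/3
(p ∨ q) ∨ q = 2/3 ∨ 2/3 = 2/3
(((p ⊃ q) ≡ p) ⊃ (p ⊃ p)) ⊃ ((p ∨ q) ∨ q) = 1 ⊃ 2/3 = 2/3

2/3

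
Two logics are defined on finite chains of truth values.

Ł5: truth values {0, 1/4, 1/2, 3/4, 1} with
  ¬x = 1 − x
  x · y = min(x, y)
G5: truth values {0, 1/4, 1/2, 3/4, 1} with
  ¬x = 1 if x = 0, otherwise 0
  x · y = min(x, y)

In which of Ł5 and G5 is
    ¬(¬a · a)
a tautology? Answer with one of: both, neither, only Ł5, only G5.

In Ł5: at a = 1/4 the value is 3/4 — not a tautology.
In G5: every assignment gives 1 — tautology.

only G5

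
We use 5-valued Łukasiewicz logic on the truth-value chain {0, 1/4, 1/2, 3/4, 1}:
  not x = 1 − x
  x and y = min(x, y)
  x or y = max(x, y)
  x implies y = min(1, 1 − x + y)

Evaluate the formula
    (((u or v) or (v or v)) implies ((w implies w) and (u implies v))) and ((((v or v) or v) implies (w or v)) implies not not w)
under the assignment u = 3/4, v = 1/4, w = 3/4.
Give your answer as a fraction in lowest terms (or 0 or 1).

3/4

u or v = 3/4 or 1/4 = 3/4
v or v = 1/4 or 1/4 = 1/4
(u or v) or (v or v) = 3/4 or 1/4 = 3/4
w implies w = 3/4 implies 3/4 = 1
u implies v = 3/4 implies 1/4 = 1/2
(w implies w) and (u implies v) = 1 and 1/2 = 1/2
((u or v) or (v or v)) implies ((w implies w) and (u implies v)) = 3/4 implies 1/2 = 3/4
v or v = 1/4 or 1/4 = 1/4
(v or v) or v = 1/4 or 1/4 = 1/4
w or v = 3/4 or 1/4 = 3/4
((v or v) or v) implies (w or v) = 1/4 implies 3/4 = 1
not w = not 3/4 = 1/4
not not w = not 1/4 = 3/4
(((v or v) or v) implies (w or v)) implies not not w = 1 implies 3/4 = 3/4
(((u or v) or (v or v)) implies ((w implies w) and (u implies v))) and ((((v or v) or v) implies (w or v)) implies not not w) = 3/4 and 3/4 = 3/4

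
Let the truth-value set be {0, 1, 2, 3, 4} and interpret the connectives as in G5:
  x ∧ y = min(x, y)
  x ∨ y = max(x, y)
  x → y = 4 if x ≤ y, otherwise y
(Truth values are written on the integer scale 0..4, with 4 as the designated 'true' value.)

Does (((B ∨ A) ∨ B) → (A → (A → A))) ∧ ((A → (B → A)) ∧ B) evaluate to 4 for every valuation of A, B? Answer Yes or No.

Counterexample: take A = 0, B = 0.
B ∨ A = 0 ∨ 0 = 0
(B ∨ A) ∨ B = 0 ∨ 0 = 0
A → A = 0 → 0 = 4
A → (A → A) = 0 → 4 = 4
((B ∨ A) ∨ B) → (A → (A → A)) = 0 → 4 = 4
B → A = 0 → 0 = 4
A → (B → A) = 0 → 4 = 4
(A → (B → A)) ∧ B = 4 ∧ 0 = 0
(((B ∨ A) ∨ B) → (A → (A → A))) ∧ ((A → (B → A)) ∧ B) = 4 ∧ 0 = 0
This gives 0 ≠ 4.

No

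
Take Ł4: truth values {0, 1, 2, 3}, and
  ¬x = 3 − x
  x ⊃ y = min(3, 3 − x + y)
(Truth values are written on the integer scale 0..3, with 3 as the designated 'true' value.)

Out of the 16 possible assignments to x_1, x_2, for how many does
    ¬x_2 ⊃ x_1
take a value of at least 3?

10

x_1 = 0, x_2 = 0 ↦ 0  <
x_1 = 0, x_2 = 1 ↦ 1  <
x_1 = 0, x_2 = 2 ↦ 2  <
x_1 = 0, x_2 = 3 ↦ 3  ≥
x_1 = 1, x_2 = 0 ↦ 1  <
x_1 = 1, x_2 = 1 ↦ 2  <
x_1 = 1, x_2 = 2 ↦ 3  ≥
x_1 = 1, x_2 = 3 ↦ 3  ≥
x_1 = 2, x_2 = 0 ↦ 2  <
x_1 = 2, x_2 = 1 ↦ 3  ≥
x_1 = 2, x_2 = 2 ↦ 3  ≥
x_1 = 2, x_2 = 3 ↦ 3  ≥
x_1 = 3, x_2 = 0 ↦ 3  ≥
x_1 = 3, x_2 = 1 ↦ 3  ≥
x_1 = 3, x_2 = 2 ↦ 3  ≥
x_1 = 3, x_2 = 3 ↦ 3  ≥
So 10 of the 16 assignments meet the threshold.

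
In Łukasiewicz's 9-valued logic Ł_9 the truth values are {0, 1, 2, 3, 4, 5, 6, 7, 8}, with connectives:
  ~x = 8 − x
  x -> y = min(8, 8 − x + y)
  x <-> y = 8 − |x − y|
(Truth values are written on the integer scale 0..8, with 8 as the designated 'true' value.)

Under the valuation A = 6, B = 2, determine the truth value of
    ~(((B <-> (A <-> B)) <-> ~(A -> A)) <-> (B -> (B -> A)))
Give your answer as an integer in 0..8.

A <-> B = 6 <-> 2 = 4
B <-> (A <-> B) = 2 <-> 4 = 6
A -> A = 6 -> 6 = 8
~(A -> A) = ~8 = 0
(B <-> (A <-> B)) <-> ~(A -> A) = 6 <-> 0 = 2
B -> A = 2 -> 6 = 8
B -> (B -> A) = 2 -> 8 = 8
((B <-> (A <-> B)) <-> ~(A -> A)) <-> (B -> (B -> A)) = 2 <-> 8 = 2
~(((B <-> (A <-> B)) <-> ~(A -> A)) <-> (B -> (B -> A))) = ~2 = 6

6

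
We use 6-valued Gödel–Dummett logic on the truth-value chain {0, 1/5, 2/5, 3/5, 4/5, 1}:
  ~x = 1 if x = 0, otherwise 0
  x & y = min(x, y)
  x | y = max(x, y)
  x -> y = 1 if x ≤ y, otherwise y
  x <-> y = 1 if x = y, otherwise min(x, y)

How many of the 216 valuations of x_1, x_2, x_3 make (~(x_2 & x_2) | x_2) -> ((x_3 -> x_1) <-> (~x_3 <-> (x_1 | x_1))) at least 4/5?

value 1: 16 assignments (counts)
value 4/5: 2 assignments (counts)
value 3/5: 3 assignments
value 2/5: 4 assignments
value 1/5: 5 assignments
value 0: 186 assignments
So 18 of the 216 assignments meet the threshold.

18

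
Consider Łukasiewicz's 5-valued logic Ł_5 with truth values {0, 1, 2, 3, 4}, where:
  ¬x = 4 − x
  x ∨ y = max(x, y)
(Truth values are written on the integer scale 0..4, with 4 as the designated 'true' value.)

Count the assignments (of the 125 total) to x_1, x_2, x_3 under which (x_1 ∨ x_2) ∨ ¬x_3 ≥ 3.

value 4: 61 assignments (counts)
value 3: 37 assignments (counts)
value 2: 19 assignments
value 1: 7 assignments
value 0: 1 assignment
So 98 of the 125 assignments meet the threshold.

98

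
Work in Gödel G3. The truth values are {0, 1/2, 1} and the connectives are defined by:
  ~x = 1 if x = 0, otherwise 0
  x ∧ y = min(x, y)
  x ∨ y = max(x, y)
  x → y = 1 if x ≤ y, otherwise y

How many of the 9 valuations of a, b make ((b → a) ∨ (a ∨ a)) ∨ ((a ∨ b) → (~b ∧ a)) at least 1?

6

a = 0, b = 0 ↦ 1  ≥
a = 0, b = 1/2 ↦ 0  <
a = 0, b = 1 ↦ 0  <
a = 1/2, b = 0 ↦ 1  ≥
a = 1/2, b = 1/2 ↦ 1  ≥
a = 1/2, b = 1 ↦ 1/2  <
a = 1, b = 0 ↦ 1  ≥
a = 1, b = 1/2 ↦ 1  ≥
a = 1, b = 1 ↦ 1  ≥
So 6 of the 9 assignments meet the threshold.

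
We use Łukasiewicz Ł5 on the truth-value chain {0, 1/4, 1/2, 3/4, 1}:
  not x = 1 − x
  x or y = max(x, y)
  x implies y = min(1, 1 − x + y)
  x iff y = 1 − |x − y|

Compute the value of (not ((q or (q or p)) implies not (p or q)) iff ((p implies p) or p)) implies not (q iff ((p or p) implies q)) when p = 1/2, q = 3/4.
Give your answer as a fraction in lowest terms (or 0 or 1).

3/4

q or p = 3/4 or 1/2 = 3/4
q or (q or p) = 3/4 or 3/4 = 3/4
p or q = 1/2 or 3/4 = 3/4
not (p or q) = not 3/4 = 1/4
(q or (q or p)) implies not (p or q) = 3/4 implies 1/4 = 1/2
not ((q or (q or p)) implies not (p or q)) = not 1/2 = 1/2
p implies p = 1/2 implies 1/2 = 1
(p implies p) or p = 1 or 1/2 = 1
not ((q or (q or p)) implies not (p or q)) iff ((p implies p) or p) = 1/2 iff 1 = 1/2
p or p = 1/2 or 1/2 = 1/2
(p or p) implies q = 1/2 implies 3/4 = 1
q iff ((p or p) implies q) = 3/4 iff 1 = 3/4
not (q iff ((p or p) implies q)) = not 3/4 = 1/4
(not ((q or (q or p)) implies not (p or q)) iff ((p implies p) or p)) implies not (q iff ((p or p) implies q)) = 1/2 implies 1/4 = 3/4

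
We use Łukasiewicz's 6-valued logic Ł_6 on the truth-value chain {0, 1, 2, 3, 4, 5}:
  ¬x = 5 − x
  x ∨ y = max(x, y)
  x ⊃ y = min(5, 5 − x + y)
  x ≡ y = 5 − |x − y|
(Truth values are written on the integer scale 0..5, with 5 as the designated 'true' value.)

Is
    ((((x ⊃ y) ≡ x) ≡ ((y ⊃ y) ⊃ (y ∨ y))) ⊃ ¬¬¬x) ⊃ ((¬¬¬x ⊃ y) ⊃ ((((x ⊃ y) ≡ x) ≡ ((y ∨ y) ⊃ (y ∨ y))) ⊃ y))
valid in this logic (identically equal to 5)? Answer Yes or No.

Counterexample: take x = 2, y = 0.
x ⊃ y = 2 ⊃ 0 = 3
(x ⊃ y) ≡ x = 3 ≡ 2 = 4
y ⊃ y = 0 ⊃ 0 = 5
y ∨ y = 0 ∨ 0 = 0
(y ⊃ y) ⊃ (y ∨ y) = 5 ⊃ 0 = 0
((x ⊃ y) ≡ x) ≡ ((y ⊃ y) ⊃ (y ∨ y)) = 4 ≡ 0 = 1
¬x = ¬2 = 3
¬¬x = ¬3 = 2
¬¬¬x = ¬2 = 3
(((x ⊃ y) ≡ x) ≡ ((y ⊃ y) ⊃ (y ∨ y))) ⊃ ¬¬¬x = 1 ⊃ 3 = 5
¬x = ¬2 = 3
¬¬x = ¬3 = 2
¬¬¬x = ¬2 = 3
¬¬¬x ⊃ y = 3 ⊃ 0 = 2
x ⊃ y = 2 ⊃ 0 = 3
(x ⊃ y) ≡ x = 3 ≡ 2 = 4
y ∨ y = 0 ∨ 0 = 0
y ∨ y = 0 ∨ 0 = 0
(y ∨ y) ⊃ (y ∨ y) = 0 ⊃ 0 = 5
((x ⊃ y) ≡ x) ≡ ((y ∨ y) ⊃ (y ∨ y)) = 4 ≡ 5 = 4
(((x ⊃ y) ≡ x) ≡ ((y ∨ y) ⊃ (y ∨ y))) ⊃ y = 4 ⊃ 0 = 1
(¬¬¬x ⊃ y) ⊃ ((((x ⊃ y) ≡ x) ≡ ((y ∨ y) ⊃ (y ∨ y))) ⊃ y) = 2 ⊃ 1 = 4
((((x ⊃ y) ≡ x) ≡ ((y ⊃ y) ⊃ (y ∨ y))) ⊃ ¬¬¬x) ⊃ ((¬¬¬x ⊃ y) ⊃ ((((x ⊃ y) ≡ x) ≡ ((y ∨ y) ⊃ (y ∨ y))) ⊃ y)) = 5 ⊃ 4 = 4
This gives 4 ≠ 5.

No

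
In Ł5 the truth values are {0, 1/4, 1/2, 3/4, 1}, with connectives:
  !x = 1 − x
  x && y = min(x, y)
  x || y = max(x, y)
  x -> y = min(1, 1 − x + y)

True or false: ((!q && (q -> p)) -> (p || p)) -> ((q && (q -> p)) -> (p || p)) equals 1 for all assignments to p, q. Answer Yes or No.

No

Counterexample: take p = 1/4, q = 3/4.
!q = !3/4 = 1/4
q -> p = 3/4 -> 1/4 = 1/2
!q && (q -> p) = 1/4 && 1/2 = 1/4
p || p = 1/4 || 1/4 = 1/4
(!q && (q -> p)) -> (p || p) = 1/4 -> 1/4 = 1
q -> p = 3/4 -> 1/4 = 1/2
q && (q -> p) = 3/4 && 1/2 = 1/2
p || p = 1/4 || 1/4 = 1/4
(q && (q -> p)) -> (p || p) = 1/2 -> 1/4 = 3/4
((!q && (q -> p)) -> (p || p)) -> ((q && (q -> p)) -> (p || p)) = 1 -> 3/4 = 3/4
This gives 3/4 ≠ 1.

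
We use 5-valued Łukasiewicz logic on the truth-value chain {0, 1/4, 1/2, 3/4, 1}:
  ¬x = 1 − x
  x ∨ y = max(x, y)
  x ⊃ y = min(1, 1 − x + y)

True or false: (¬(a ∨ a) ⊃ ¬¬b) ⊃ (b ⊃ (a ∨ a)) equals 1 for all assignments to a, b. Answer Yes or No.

No

Counterexample: take a = 0, b = 3/4.
a ∨ a = 0 ∨ 0 = 0
¬(a ∨ a) = ¬0 = 1
¬b = ¬3/4 = 1/4
¬¬b = ¬1/4 = 3/4
¬(a ∨ a) ⊃ ¬¬b = 1 ⊃ 3/4 = 3/4
a ∨ a = 0 ∨ 0 = 0
b ⊃ (a ∨ a) = 3/4 ⊃ 0 = 1/4
(¬(a ∨ a) ⊃ ¬¬b) ⊃ (b ⊃ (a ∨ a)) = 3/4 ⊃ 1/4 = 1/2
This gives 1/2 ≠ 1.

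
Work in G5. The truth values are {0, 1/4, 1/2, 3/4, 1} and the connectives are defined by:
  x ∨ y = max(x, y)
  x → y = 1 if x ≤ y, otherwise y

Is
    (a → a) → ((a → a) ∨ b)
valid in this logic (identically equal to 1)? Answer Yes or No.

At a = 3/4, b = 1, for instance:
a → a = 3/4 → 3/4 = 1
(a → a) ∨ b = 1 ∨ 1 = 1
(a → a) → ((a → a) ∨ b) = 1 → 1 = 1
and checking the remaining 24 assignments likewise gives ≥ 1 in every case.

Yes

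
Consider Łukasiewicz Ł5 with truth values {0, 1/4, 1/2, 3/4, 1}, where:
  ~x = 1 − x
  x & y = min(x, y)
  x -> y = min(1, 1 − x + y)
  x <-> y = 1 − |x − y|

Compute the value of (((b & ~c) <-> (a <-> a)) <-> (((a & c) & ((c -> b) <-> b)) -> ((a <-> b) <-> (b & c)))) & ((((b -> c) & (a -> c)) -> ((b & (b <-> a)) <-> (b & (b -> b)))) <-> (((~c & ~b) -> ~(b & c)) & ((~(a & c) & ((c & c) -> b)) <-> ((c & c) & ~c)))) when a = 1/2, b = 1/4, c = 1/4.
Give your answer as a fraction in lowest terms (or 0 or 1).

1/4

~c = ~1/4 = 3/4
b & ~c = 1/4 & 3/4 = 1/4
a <-> a = 1/2 <-> 1/2 = 1
(b & ~c) <-> (a <-> a) = 1/4 <-> 1 = 1/4
a & c = 1/2 & 1/4 = 1/4
c -> b = 1/4 -> 1/4 = 1
(c -> b) <-> b = 1 <-> 1/4 = 1/4
(a & c) & ((c -> b) <-> b) = 1/4 & 1/4 = 1/4
a <-> b = 1/2 <-> 1/4 = 3/4
b & c = 1/4 & 1/4 = 1/4
(a <-> b) <-> (b & c) = 3/4 <-> 1/4 = 1/2
((a & c) & ((c -> b) <-> b)) -> ((a <-> b) <-> (b & c)) = 1/4 -> 1/2 = 1
((b & ~c) <-> (a <-> a)) <-> (((a & c) & ((c -> b) <-> b)) -> ((a <-> b) <-> (b & c))) = 1/4 <-> 1 = 1/4
b -> c = 1/4 -> 1/4 = 1
a -> c = 1/2 -> 1/4 = 3/4
(b -> c) & (a -> c) = 1 & 3/4 = 3/4
b <-> a = 1/4 <-> 1/2 = 3/4
b & (b <-> a) = 1/4 & 3/4 = 1/4
b -> b = 1/4 -> 1/4 = 1
b & (b -> b) = 1/4 & 1 = 1/4
(b & (b <-> a)) <-> (b & (b -> b)) = 1/4 <-> 1/4 = 1
((b -> c) & (a -> c)) -> ((b & (b <-> a)) <-> (b & (b -> b))) = 3/4 -> 1 = 1
~c = ~1/4 = 3/4
~b = ~1/4 = 3/4
~c & ~b = 3/4 & 3/4 = 3/4
b & c = 1/4 & 1/4 = 1/4
~(b & c) = ~1/4 = 3/4
(~c & ~b) -> ~(b & c) = 3/4 -> 3/4 = 1
a & c = 1/2 & 1/4 = 1/4
~(a & c) = ~1/4 = 3/4
c & c = 1/4 & 1/4 = 1/4
(c & c) -> b = 1/4 -> 1/4 = 1
~(a & c) & ((c & c) -> b) = 3/4 & 1 = 3/4
c & c = 1/4 & 1/4 = 1/4
~c = ~1/4 = 3/4
(c & c) & ~c = 1/4 & 3/4 = 1/4
(~(a & c) & ((c & c) -> b)) <-> ((c & c) & ~c) = 3/4 <-> 1/4 = 1/2
((~c & ~b) -> ~(b & c)) & ((~(a & c) & ((c & c) -> b)) <-> ((c & c) & ~c)) = 1 & 1/2 = 1/2
(((b -> c) & (a -> c)) -> ((b & (b <-> a)) <-> (b & (b -> b)))) <-> (((~c & ~b) -> ~(b & c)) & ((~(a & c) & ((c & c) -> b)) <-> ((c & c) & ~c))) = 1 <-> 1/2 = 1/2
(((b & ~c) <-> (a <-> a)) <-> (((a & c) & ((c -> b) <-> b)) -> ((a <-> b) <-> (b & c)))) & ((((b -> c) & (a -> c)) -> ((b & (b <-> a)) <-> (b & (b -> b)))) <-> (((~c & ~b) -> ~(b & c)) & ((~(a & c) & ((c & c) -> b)) <-> ((c & c) & ~c)))) = 1/4 & 1/2 = 1/4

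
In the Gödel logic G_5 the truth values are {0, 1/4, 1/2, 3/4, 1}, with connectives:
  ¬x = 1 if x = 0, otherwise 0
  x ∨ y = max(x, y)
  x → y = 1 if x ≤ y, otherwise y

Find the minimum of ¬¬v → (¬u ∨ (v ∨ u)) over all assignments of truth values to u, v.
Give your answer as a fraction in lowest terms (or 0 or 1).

Take u = 1/4, v = 1/4:
¬v = ¬1/4 = 0
¬¬v = ¬0 = 1
¬u = ¬1/4 = 0
v ∨ u = 1/4 ∨ 1/4 = 1/4
¬u ∨ (v ∨ u) = 0 ∨ 1/4 = 1/4
¬¬v → (¬u ∨ (v ∨ u)) = 1 → 1/4 = 1/4
No assignment yields a value below 1/4, so this is the minimum.

1/4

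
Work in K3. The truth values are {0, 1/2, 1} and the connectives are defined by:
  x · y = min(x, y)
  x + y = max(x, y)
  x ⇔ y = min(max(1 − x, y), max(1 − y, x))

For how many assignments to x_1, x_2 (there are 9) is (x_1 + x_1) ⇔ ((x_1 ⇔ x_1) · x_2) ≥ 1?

x_1 = 0, x_2 = 0 ↦ 1  ≥
x_1 = 0, x_2 = 1/2 ↦ 1/2  <
x_1 = 0, x_2 = 1 ↦ 0  <
x_1 = 1/2, x_2 = 0 ↦ 1/2  <
x_1 = 1/2, x_2 = 1/2 ↦ 1/2  <
x_1 = 1/2, x_2 = 1 ↦ 1/2  <
x_1 = 1, x_2 = 0 ↦ 0  <
x_1 = 1, x_2 = 1/2 ↦ 1/2  <
x_1 = 1, x_2 = 1 ↦ 1  ≥
So 2 of the 9 assignments meet the threshold.

2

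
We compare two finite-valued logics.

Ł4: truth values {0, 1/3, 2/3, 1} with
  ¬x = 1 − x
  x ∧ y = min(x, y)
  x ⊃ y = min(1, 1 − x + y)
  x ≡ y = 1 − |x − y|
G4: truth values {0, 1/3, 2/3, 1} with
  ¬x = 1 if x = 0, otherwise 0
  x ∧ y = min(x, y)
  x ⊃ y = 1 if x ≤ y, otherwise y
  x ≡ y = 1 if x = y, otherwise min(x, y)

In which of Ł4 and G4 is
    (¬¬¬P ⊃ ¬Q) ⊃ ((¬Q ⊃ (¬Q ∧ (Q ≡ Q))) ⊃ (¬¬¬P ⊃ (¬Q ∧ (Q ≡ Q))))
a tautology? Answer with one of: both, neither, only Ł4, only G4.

both

In Ł4: every assignment gives 1 — tautology.
In G4: every assignment gives 1 — tautology.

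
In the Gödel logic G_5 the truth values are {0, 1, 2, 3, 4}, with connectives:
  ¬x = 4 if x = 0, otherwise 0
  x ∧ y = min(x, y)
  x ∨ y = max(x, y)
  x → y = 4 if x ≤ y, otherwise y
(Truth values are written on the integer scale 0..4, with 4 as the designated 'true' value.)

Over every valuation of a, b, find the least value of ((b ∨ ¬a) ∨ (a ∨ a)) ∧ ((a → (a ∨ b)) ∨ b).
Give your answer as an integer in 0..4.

1

Take a = 1, b = 0:
¬a = ¬1 = 0
b ∨ ¬a = 0 ∨ 0 = 0
a ∨ a = 1 ∨ 1 = 1
(b ∨ ¬a) ∨ (a ∨ a) = 0 ∨ 1 = 1
a ∨ b = 1 ∨ 0 = 1
a → (a ∨ b) = 1 → 1 = 4
(a → (a ∨ b)) ∨ b = 4 ∨ 0 = 4
((b ∨ ¬a) ∨ (a ∨ a)) ∧ ((a → (a ∨ b)) ∨ b) = 1 ∧ 4 = 1
No assignment yields a value below 1, so this is the minimum.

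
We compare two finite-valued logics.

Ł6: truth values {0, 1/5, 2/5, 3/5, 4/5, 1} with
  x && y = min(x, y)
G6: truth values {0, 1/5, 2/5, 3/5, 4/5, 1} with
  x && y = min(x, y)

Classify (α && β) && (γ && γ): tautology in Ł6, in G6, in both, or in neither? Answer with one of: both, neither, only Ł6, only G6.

neither

In Ł6: at α = 0, β = 0, γ = 0 the value is 0 — not a tautology.
In G6: at α = 0, β = 0, γ = 0 the value is 0 — not a tautology.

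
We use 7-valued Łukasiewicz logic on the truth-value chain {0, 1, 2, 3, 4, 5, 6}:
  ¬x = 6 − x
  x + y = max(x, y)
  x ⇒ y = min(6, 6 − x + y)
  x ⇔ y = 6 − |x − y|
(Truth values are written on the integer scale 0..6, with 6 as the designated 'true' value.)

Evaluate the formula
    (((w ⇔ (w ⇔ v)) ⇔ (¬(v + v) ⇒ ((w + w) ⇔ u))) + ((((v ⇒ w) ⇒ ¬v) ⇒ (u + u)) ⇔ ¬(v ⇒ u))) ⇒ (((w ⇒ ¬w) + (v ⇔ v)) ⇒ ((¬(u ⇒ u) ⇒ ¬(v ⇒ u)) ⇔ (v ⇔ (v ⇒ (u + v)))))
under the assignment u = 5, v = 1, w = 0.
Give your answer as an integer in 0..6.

w ⇔ v = 0 ⇔ 1 = 5
w ⇔ (w ⇔ v) = 0 ⇔ 5 = 1
v + v = 1 + 1 = 1
¬(v + v) = ¬1 = 5
w + w = 0 + 0 = 0
(w + w) ⇔ u = 0 ⇔ 5 = 1
¬(v + v) ⇒ ((w + w) ⇔ u) = 5 ⇒ 1 = 2
(w ⇔ (w ⇔ v)) ⇔ (¬(v + v) ⇒ ((w + w) ⇔ u)) = 1 ⇔ 2 = 5
v ⇒ w = 1 ⇒ 0 = 5
¬v = ¬1 = 5
(v ⇒ w) ⇒ ¬v = 5 ⇒ 5 = 6
u + u = 5 + 5 = 5
((v ⇒ w) ⇒ ¬v) ⇒ (u + u) = 6 ⇒ 5 = 5
v ⇒ u = 1 ⇒ 5 = 6
¬(v ⇒ u) = ¬6 = 0
(((v ⇒ w) ⇒ ¬v) ⇒ (u + u)) ⇔ ¬(v ⇒ u) = 5 ⇔ 0 = 1
((w ⇔ (w ⇔ v)) ⇔ (¬(v + v) ⇒ ((w + w) ⇔ u))) + ((((v ⇒ w) ⇒ ¬v) ⇒ (u + u)) ⇔ ¬(v ⇒ u)) = 5 + 1 = 5
¬w = ¬0 = 6
w ⇒ ¬w = 0 ⇒ 6 = 6
v ⇔ v = 1 ⇔ 1 = 6
(w ⇒ ¬w) + (v ⇔ v) = 6 + 6 = 6
u ⇒ u = 5 ⇒ 5 = 6
¬(u ⇒ u) = ¬6 = 0
v ⇒ u = 1 ⇒ 5 = 6
¬(v ⇒ u) = ¬6 = 0
¬(u ⇒ u) ⇒ ¬(v ⇒ u) = 0 ⇒ 0 = 6
u + v = 5 + 1 = 5
v ⇒ (u + v) = 1 ⇒ 5 = 6
v ⇔ (v ⇒ (u + v)) = 1 ⇔ 6 = 1
(¬(u ⇒ u) ⇒ ¬(v ⇒ u)) ⇔ (v ⇔ (v ⇒ (u + v))) = 6 ⇔ 1 = 1
((w ⇒ ¬w) + (v ⇔ v)) ⇒ ((¬(u ⇒ u) ⇒ ¬(v ⇒ u)) ⇔ (v ⇔ (v ⇒ (u + v)))) = 6 ⇒ 1 = 1
(((w ⇔ (w ⇔ v)) ⇔ (¬(v + v) ⇒ ((w + w) ⇔ u))) + ((((v ⇒ w) ⇒ ¬v) ⇒ (u + u)) ⇔ ¬(v ⇒ u))) ⇒ (((w ⇒ ¬w) + (v ⇔ v)) ⇒ ((¬(u ⇒ u) ⇒ ¬(v ⇒ u)) ⇔ (v ⇔ (v ⇒ (u + v))))) = 5 ⇒ 1 = 2

2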